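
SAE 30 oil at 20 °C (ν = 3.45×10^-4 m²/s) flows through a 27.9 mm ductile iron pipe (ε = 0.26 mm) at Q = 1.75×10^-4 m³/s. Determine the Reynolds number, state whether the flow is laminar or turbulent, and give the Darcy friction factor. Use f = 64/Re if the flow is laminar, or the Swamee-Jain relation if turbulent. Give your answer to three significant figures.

V = 4Q/(πD²) = 0.2862 m/s
Re = VD/ν = 0.2862·0.0279/3.45×10^-4 = 23.1
Re < 2300 → laminar → f = 64/Re = 2.765

Re ≈ 23.1; laminar; f = 64/Re ≈ 2.76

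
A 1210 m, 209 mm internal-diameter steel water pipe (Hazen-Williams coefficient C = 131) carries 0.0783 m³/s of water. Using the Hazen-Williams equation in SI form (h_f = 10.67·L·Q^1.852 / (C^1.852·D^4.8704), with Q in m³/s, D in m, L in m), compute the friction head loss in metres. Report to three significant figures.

h_f ≈ 28.3 m

h_f = 10.67·1210·0.0783^1.852 / (131^1.852·0.209^4.8704) = 28.32 m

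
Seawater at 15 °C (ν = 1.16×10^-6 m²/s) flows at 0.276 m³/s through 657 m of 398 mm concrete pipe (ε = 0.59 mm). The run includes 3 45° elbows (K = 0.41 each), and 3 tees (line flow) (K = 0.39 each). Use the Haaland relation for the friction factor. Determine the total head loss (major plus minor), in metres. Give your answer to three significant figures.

H_L ≈ 9.70 m

V = 4Q/(πD²) = 2.218 m/s; V²/2g = 0.2508 m
Re = 7.61×10^5, ε/D = 0.00148 → f = 0.02197 (Haaland)
Major: h_f = f(L/D)·V²/2g = 0.02197·1651·0.2508 = 9.097 m
Minor: ΣK = 2.40; h_m = ΣK·V²/2g = 0.6020 m
Total H_L = 9.097 + 0.6020 = 9.699 m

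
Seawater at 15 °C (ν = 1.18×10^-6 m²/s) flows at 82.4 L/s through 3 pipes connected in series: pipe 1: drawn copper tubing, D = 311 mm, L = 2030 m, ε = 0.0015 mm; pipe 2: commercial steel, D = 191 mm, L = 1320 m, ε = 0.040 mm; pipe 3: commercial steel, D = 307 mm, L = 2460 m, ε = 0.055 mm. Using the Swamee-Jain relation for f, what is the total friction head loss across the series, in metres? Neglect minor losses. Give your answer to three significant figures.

H ≈ 59.6 m

Pipe 1: V = 1.085 m/s, Re = 2.86×10^5, ε/D = 4.82×10^-6, f = 0.01456, h_1 = f(L/D)V²/2g = 5.699 m
Pipe 2: V = 2.876 m/s, Re = 4.66×10^5, ε/D = 2.09×10^-4, f = 0.01569, h_2 = f(L/D)V²/2g = 45.72 m
Pipe 3: V = 1.113 m/s, Re = 2.90×10^5, ε/D = 1.79×10^-4, f = 0.01621, h_3 = f(L/D)V²/2g = 8.201 m
Series → Q common, losses add: H = Σh = 59.62 m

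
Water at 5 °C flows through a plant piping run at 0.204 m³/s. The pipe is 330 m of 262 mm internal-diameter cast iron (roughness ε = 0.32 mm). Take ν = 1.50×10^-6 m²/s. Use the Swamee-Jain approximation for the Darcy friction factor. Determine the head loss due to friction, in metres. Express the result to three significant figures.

V = 4Q/(πD²) = 4·0.204/(π·0.262²) = 3.784 m/s
Re = VD/ν = 3.784·0.262/1.50×10^-6 = 6.61×10^5 → turbulent
ε/D = 0.32/262 = 0.00122
Swamee-Jain: f = 0.02113
h_f = f(L/D)V²/(2g) = 0.02113·(330/0.262)·3.784²/(2·9.81) = 19.42 m

h_f ≈ 19.4 m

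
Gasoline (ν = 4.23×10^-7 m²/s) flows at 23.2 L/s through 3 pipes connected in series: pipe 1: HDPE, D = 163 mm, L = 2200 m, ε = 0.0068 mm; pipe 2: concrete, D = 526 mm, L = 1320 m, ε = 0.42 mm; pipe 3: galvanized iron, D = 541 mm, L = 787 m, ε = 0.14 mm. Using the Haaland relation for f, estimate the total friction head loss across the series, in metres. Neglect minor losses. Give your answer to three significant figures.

Pipe 1: V = 1.112 m/s, Re = 4.28×10^5, ε/D = 4.17×10^-5, f = 0.01389, h_1 = f(L/D)V²/2g = 11.81 m
Pipe 2: V = 0.1068 m/s, Re = 1.33×10^5, ε/D = 7.98×10^-4, f = 0.02069, h_2 = f(L/D)V²/2g = 0.03016 m
Pipe 3: V = 0.1009 m/s, Re = 1.29×10^5, ε/D = 2.59×10^-4, f = 0.01828, h_3 = f(L/D)V²/2g = 0.01381 m
Series → Q common, losses add: H = Σh = 11.85 m

H ≈ 11.9 m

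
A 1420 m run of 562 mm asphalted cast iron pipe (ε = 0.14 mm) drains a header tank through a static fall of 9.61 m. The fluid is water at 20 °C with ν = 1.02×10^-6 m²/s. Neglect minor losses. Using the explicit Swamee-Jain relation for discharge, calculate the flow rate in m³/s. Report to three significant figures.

Swamee-Jain (Type II): Q = -0.965·√(gD⁵h_f/L)·ln[ε/(3.7D) + √(3.17ν²L/(gD³h_f))]
√(gD⁵h_f/L) = √(9.81·0.562⁵·9.61/1420) = 0.06101
ε/(3.7D) = 6.73×10^-5; √(3.17ν²L/(gD³h_f)) = 1.67×10^-5
Q = -0.965·0.06101·ln(8.406×10^-5) = 0.5525 m³/s
Check: V = 2.23 m/s, Re = 1.23×10^6, f = 0.01514, h_f = 9.67 m ≈ 9.61 m ✓

Q ≈ 0.552 m³/s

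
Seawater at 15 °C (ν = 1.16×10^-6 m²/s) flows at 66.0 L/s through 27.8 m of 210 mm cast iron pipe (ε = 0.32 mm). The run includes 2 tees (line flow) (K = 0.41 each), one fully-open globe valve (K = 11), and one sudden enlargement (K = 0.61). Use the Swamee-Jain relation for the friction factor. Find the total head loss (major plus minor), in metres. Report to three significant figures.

H_L ≈ 2.85 m

V = 4Q/(πD²) = 1.906 m/s; V²/2g = 0.1851 m
Re = 3.45×10^5, ε/D = 0.00152 → f = 0.02259 (Swamee-Jain)
Major: h_f = f(L/D)·V²/2g = 0.02259·132.4·0.1851 = 0.5535 m
Minor: ΣK = 12.4; h_m = ΣK·V²/2g = 2.300 m
Total H_L = 0.5535 + 2.300 = 2.854 m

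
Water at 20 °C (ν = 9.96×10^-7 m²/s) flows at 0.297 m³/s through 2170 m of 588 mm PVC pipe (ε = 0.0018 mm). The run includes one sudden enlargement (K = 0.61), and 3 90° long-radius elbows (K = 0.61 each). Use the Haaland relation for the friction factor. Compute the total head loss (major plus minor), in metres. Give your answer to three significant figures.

V = 4Q/(πD²) = 1.094 m/s; V²/2g = 0.06097 m
Re = 6.46×10^5, ε/D = 3.06×10^-6 → f = 0.01253 (Haaland)
Major: h_f = f(L/D)·V²/2g = 0.01253·3690·0.06097 = 2.818 m
Minor: ΣK = 2.44; h_m = ΣK·V²/2g = 0.1488 m
Total H_L = 2.818 + 0.1488 = 2.967 m

H_L ≈ 2.97 m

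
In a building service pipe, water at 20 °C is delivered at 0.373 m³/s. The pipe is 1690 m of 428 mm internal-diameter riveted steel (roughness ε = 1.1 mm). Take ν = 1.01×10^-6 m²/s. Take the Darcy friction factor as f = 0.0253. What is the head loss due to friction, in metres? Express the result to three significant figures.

V = 4Q/(πD²) = 4·0.373/(π·0.428²) = 2.593 m/s
h_f = f(L/D)V²/(2g) = 0.02530·(1690/0.428)·2.593²/(2·9.81) = 34.22 m

h_f ≈ 34.2 m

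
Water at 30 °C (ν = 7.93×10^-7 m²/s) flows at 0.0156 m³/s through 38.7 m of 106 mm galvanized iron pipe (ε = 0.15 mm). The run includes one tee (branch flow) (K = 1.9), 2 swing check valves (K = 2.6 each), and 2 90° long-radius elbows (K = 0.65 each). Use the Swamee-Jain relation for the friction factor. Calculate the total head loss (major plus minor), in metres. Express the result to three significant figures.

H_L ≈ 2.65 m

V = 4Q/(πD²) = 1.768 m/s; V²/2g = 0.1593 m
Re = 2.36×10^5, ε/D = 0.00142 → f = 0.02253 (Swamee-Jain)
Major: h_f = f(L/D)·V²/2g = 0.02253·365.1·0.1593 = 1.310 m
Minor: ΣK = 8.40; h_m = ΣK·V²/2g = 1.338 m
Total H_L = 1.310 + 1.338 = 2.648 m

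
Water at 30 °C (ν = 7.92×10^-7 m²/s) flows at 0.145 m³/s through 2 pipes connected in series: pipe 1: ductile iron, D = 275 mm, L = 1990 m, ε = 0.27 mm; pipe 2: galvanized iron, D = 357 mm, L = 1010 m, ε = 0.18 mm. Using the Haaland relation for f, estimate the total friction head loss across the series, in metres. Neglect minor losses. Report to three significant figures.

H ≈ 49.0 m

Pipe 1: V = 2.441 m/s, Re = 8.48×10^5, ε/D = 9.82×10^-4, f = 0.01990, h_1 = f(L/D)V²/2g = 43.75 m
Pipe 2: V = 1.449 m/s, Re = 6.53×10^5, ε/D = 5.04×10^-4, f = 0.01742, h_2 = f(L/D)V²/2g = 5.271 m
Series → Q common, losses add: H = Σh = 49.02 m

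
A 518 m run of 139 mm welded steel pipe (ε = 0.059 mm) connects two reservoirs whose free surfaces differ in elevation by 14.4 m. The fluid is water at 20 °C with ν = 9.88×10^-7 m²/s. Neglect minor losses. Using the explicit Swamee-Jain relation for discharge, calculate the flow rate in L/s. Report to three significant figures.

Q ≈ 31.3 L/s

Swamee-Jain (Type II): Q = -0.965·√(gD⁵h_f/L)·ln[ε/(3.7D) + √(3.17ν²L/(gD³h_f))]
√(gD⁵h_f/L) = √(9.81·0.139⁵·14.4/518) = 0.003762
ε/(3.7D) = 1.15×10^-4; √(3.17ν²L/(gD³h_f)) = 6.50×10^-5
Q = -0.965·0.003762·ln(1.797×10^-4) = 0.03131 m³/s
Check: V = 2.06 m/s, Re = 2.90×10^5, f = 0.01793, h_f = 14.5 m ≈ 14.4 m ✓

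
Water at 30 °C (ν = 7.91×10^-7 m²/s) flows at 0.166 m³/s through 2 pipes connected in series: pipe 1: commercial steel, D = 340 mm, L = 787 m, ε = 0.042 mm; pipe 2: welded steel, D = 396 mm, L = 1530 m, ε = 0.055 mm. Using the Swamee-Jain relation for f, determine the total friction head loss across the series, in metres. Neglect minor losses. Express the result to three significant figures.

H ≈ 10.7 m

Pipe 1: V = 1.828 m/s, Re = 7.86×10^5, ε/D = 1.24×10^-4, f = 0.01411, h_1 = f(L/D)V²/2g = 5.565 m
Pipe 2: V = 1.348 m/s, Re = 6.75×10^5, ε/D = 1.39×10^-4, f = 0.01449, h_2 = f(L/D)V²/2g = 5.182 m
Series → Q common, losses add: H = Σh = 10.75 m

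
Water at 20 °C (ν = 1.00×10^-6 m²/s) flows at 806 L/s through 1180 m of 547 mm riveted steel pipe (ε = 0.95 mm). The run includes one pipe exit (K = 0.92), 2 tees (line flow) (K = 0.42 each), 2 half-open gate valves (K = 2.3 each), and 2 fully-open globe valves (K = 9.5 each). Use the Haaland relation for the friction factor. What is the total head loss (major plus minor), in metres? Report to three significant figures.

H_L ≈ 44.6 m

V = 4Q/(πD²) = 3.430 m/s; V²/2g = 0.5996 m
Re = 1.88×10^6, ε/D = 0.00174 → f = 0.02271 (Haaland)
Major: h_f = f(L/D)·V²/2g = 0.02271·2157·0.5996 = 29.37 m
Minor: ΣK = 25.4; h_m = ΣK·V²/2g = 15.21 m
Total H_L = 29.37 + 15.21 = 44.58 m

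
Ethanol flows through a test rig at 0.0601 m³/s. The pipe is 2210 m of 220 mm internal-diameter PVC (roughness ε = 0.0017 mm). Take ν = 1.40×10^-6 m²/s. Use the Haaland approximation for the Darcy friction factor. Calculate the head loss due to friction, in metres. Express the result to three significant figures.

V = 4Q/(πD²) = 4·0.0601/(π·0.220²) = 1.581 m/s
Re = VD/ν = 1.581·0.220/1.40×10^-6 = 2.48×10^5 → turbulent
ε/D = 0.0017/220 = 7.73×10^-6
Haaland: f = 0.01492
h_f = f(L/D)V²/(2g) = 0.01492·(2210/0.220)·1.581²/(2·9.81) = 19.09 m

h_f ≈ 19.1 m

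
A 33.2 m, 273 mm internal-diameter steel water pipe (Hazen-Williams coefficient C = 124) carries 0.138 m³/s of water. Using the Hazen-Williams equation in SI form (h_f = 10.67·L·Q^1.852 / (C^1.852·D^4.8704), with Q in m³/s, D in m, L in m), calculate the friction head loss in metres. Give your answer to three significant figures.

h_f = 10.67·33.2·0.138^1.852 / (124^1.852·0.273^4.8704) = 0.6690 m

h_f ≈ 0.669 m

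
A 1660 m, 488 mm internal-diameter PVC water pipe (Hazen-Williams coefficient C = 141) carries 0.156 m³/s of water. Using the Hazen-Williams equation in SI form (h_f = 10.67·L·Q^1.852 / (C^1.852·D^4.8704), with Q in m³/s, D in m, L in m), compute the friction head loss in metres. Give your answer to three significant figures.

h_f = 10.67·1660·0.156^1.852 / (141^1.852·0.488^4.8704) = 1.955 m

h_f ≈ 1.95 m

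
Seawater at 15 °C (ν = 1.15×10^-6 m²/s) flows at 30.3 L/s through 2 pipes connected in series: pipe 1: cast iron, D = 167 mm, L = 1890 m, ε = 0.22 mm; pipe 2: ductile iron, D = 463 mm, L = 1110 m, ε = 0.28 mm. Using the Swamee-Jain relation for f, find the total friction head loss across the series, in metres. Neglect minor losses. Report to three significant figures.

H ≈ 24.8 m

Pipe 1: V = 1.383 m/s, Re = 2.01×10^5, ε/D = 0.00132, f = 0.02236, h_1 = f(L/D)V²/2g = 24.68 m
Pipe 2: V = 0.1800 m/s, Re = 7.25×10^4, ε/D = 6.05×10^-4, f = 0.02174, h_2 = f(L/D)V²/2g = 0.08602 m
Series → Q common, losses add: H = Σh = 24.76 m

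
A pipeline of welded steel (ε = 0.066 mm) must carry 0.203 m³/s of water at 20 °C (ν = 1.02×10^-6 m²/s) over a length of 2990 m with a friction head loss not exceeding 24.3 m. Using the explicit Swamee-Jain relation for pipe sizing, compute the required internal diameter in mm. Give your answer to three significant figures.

D ≈ 367 mm

Swamee-Jain (Type III): D = 0.66·[ε^1.25·(LQ²/(gh_f))^4.75 + ν·Q^9.4·(L/(gh_f))^5.2]^0.04
LQ²/(gh_f) = 0.5169; L/(gh_f) = 12.54
Term 1 = ε^1.25·(…)^4.75 = 2.59×10^-7; Term 2 = ν·Q^9.4·(…)^5.2 = 1.62×10^-7
D = 0.66·(2.59×10^-7 + 1.62×10^-7)^0.04 = 0.3669 m = 367 mm
Check: V = 1.92 m/s, Re = 6.91×10^5, f = 0.01491, h_f = 22.8 m ≈ 24.3 m ✓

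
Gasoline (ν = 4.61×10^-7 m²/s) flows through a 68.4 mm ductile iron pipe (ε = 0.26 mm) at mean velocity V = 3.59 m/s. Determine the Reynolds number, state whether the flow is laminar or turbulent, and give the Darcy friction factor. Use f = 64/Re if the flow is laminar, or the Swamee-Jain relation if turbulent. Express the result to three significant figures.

Re ≈ 5.33×10^5; turbulent; f ≈ 0.0283

Re = VD/ν = 3.590·0.0684/4.61×10^-7 = 5.33×10^5
Re > 4000 → turbulent; ε/D = 0.00380
Swamee-Jain: f = 0.02831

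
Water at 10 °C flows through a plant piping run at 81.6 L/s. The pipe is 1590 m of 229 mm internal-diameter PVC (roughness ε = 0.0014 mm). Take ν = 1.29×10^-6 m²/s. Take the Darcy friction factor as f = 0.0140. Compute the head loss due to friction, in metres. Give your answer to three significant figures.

h_f ≈ 19.4 m

V = 4Q/(πD²) = 4·0.0816/(π·0.229²) = 1.981 m/s
h_f = f(L/D)V²/(2g) = 0.01400·(1590/0.229)·1.981²/(2·9.81) = 19.45 m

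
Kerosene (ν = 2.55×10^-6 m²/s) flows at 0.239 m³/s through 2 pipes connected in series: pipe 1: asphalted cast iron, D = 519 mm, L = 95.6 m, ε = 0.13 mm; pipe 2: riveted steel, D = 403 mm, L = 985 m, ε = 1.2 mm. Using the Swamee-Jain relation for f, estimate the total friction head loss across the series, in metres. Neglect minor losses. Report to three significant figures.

Pipe 1: V = 1.130 m/s, Re = 2.30×10^5, ε/D = 2.50×10^-4, f = 0.01719, h_1 = f(L/D)V²/2g = 0.2059 m
Pipe 2: V = 1.874 m/s, Re = 2.96×10^5, ε/D = 0.00298, f = 0.02672, h_2 = f(L/D)V²/2g = 11.68 m
Series → Q common, losses add: H = Σh = 11.89 m

H ≈ 11.9 m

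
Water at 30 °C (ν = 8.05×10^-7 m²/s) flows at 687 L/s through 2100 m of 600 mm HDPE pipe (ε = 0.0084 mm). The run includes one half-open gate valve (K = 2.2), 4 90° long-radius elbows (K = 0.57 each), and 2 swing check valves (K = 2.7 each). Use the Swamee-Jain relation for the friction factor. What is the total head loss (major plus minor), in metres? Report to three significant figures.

V = 4Q/(πD²) = 2.430 m/s; V²/2g = 0.3009 m
Re = 1.81×10^6, ε/D = 1.40×10^-5 → f = 0.01101 (Swamee-Jain)
Major: h_f = f(L/D)·V²/2g = 0.01101·3500·0.3009 = 11.60 m
Minor: ΣK = 9.88; h_m = ΣK·V²/2g = 2.973 m
Total H_L = 11.60 + 2.973 = 14.57 m

H_L ≈ 14.6 m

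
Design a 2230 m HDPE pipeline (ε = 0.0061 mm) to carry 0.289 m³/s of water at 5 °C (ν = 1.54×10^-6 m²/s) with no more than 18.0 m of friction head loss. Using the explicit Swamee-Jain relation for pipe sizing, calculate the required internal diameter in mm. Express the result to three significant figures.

D ≈ 411 mm

Swamee-Jain (Type III): D = 0.66·[ε^1.25·(LQ²/(gh_f))^4.75 + ν·Q^9.4·(L/(gh_f))^5.2]^0.04
LQ²/(gh_f) = 1.055; L/(gh_f) = 12.63
Term 1 = ε^1.25·(…)^4.75 = 3.91×10^-7; Term 2 = ν·Q^9.4·(…)^5.2 = 7.03×10^-6
D = 0.66·(3.91×10^-7 + 7.03×10^-6)^0.04 = 0.4115 m = 411 mm
Check: V = 2.17 m/s, Re = 5.81×10^5, f = 0.01301, h_f = 17.0 m ≈ 18.0 m ✓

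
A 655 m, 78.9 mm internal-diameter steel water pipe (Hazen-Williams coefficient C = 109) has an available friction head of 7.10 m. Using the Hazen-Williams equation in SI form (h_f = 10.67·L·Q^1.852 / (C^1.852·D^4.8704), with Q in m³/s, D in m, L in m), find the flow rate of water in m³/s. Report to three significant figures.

Rearranging: Q = [h_f·C^1.852·D^4.8704 / (10.67·L)]^(1/1.852)
Q = [7.10·109^1.852·0.0789^4.8704 / (10.67·655)]^0.540 = 0.003317 m³/s

Q ≈ 0.00332 m³/s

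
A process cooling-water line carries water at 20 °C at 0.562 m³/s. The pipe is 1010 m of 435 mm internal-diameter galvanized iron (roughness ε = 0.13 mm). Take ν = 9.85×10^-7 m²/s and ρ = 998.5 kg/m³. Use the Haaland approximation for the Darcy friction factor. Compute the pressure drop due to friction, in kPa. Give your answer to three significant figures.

Δp ≈ 254 kPa

V = 4Q/(πD²) = 4·0.562/(π·0.435²) = 3.782 m/s
Re = VD/ν = 3.782·0.435/9.85×10^-7 = 1.67×10^6 → turbulent
ε/D = 0.13/435 = 2.99×10^-4
Haaland: f = 0.01535
h_f = f(L/D)V²/(2g) = 0.01535·(1010/0.435)·3.782²/(2·9.81) = 25.97 m
Δp = ρg·h_f = 998.5·9.81·25.97 = 254.4 kPa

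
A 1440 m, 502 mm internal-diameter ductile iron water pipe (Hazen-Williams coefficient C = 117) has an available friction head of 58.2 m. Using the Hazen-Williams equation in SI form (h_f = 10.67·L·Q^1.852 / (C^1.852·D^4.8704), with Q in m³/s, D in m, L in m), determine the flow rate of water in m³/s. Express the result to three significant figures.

Rearranging: Q = [h_f·C^1.852·D^4.8704 / (10.67·L)]^(1/1.852)
Q = [58.2·117^1.852·0.502^4.8704 / (10.67·1440)]^0.540 = 0.9409 m³/s

Q ≈ 0.941 m³/s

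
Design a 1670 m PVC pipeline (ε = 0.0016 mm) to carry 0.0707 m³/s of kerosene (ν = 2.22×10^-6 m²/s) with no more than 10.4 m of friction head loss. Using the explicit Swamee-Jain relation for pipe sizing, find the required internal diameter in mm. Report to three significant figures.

Swamee-Jain (Type III): D = 0.66·[ε^1.25·(LQ²/(gh_f))^4.75 + ν·Q^9.4·(L/(gh_f))^5.2]^0.04
LQ²/(gh_f) = 0.08182; L/(gh_f) = 16.37
Term 1 = ε^1.25·(…)^4.75 = 3.90×10^-13; Term 2 = ν·Q^9.4·(…)^5.2 = 6.98×10^-11
D = 0.66·(3.90×10^-13 + 6.98×10^-11)^0.04 = 0.2591 m = 259 mm
Check: V = 1.34 m/s, Re = 1.57×10^5, f = 0.01635, h_f = 9.67 m ≈ 10.4 m ✓

D ≈ 259 mm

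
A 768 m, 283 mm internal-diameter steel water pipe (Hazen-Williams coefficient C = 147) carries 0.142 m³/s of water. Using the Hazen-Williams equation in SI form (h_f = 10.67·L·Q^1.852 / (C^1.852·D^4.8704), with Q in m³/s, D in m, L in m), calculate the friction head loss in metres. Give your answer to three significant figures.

h_f = 10.67·768·0.142^1.852 / (147^1.852·0.283^4.8704) = 9.993 m

h_f ≈ 9.99 m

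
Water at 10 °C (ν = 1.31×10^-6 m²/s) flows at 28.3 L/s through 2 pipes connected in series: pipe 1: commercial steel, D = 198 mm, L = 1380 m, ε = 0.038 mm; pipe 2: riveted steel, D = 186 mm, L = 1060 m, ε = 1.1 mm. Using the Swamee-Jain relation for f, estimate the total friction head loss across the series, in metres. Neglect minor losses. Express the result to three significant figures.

H ≈ 15.7 m

Pipe 1: V = 0.9191 m/s, Re = 1.39×10^5, ε/D = 1.92×10^-4, f = 0.01798, h_1 = f(L/D)V²/2g = 5.397 m
Pipe 2: V = 1.042 m/s, Re = 1.48×10^5, ε/D = 0.00591, f = 0.03275, h_2 = f(L/D)V²/2g = 10.32 m
Series → Q common, losses add: H = Σh = 15.72 m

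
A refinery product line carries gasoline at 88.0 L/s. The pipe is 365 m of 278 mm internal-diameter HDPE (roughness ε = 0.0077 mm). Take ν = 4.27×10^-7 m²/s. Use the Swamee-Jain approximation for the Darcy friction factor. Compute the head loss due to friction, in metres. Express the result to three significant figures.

V = 4Q/(πD²) = 4·0.0880/(π·0.278²) = 1.450 m/s
Re = VD/ν = 1.450·0.278/4.27×10^-7 = 9.44×10^5 → turbulent
ε/D = 0.0077/278 = 2.77×10^-5
Swamee-Jain: f = 0.01234
h_f = f(L/D)V²/(2g) = 0.01234·(365/0.278)·1.450²/(2·9.81) = 1.736 m

h_f ≈ 1.74 m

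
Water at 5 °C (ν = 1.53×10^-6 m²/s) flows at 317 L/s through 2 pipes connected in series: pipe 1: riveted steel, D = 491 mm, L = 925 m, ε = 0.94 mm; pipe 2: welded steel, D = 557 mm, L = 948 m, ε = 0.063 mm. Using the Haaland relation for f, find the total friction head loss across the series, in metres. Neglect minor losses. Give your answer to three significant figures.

H ≈ 8.45 m

Pipe 1: V = 1.674 m/s, Re = 5.37×10^5, ε/D = 0.00191, f = 0.02351, h_1 = f(L/D)V²/2g = 6.327 m
Pipe 2: V = 1.301 m/s, Re = 4.74×10^5, ε/D = 1.13×10^-4, f = 0.01450, h_2 = f(L/D)V²/2g = 2.128 m
Series → Q common, losses add: H = Σh = 8.455 m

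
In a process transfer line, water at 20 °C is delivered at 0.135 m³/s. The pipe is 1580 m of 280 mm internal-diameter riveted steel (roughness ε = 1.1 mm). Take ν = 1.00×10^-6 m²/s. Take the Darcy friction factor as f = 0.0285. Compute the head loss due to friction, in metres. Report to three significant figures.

V = 4Q/(πD²) = 4·0.135/(π·0.280²) = 2.192 m/s
h_f = f(L/D)V²/(2g) = 0.02850·(1580/0.280)·2.192²/(2·9.81) = 39.40 m

h_f ≈ 39.4 m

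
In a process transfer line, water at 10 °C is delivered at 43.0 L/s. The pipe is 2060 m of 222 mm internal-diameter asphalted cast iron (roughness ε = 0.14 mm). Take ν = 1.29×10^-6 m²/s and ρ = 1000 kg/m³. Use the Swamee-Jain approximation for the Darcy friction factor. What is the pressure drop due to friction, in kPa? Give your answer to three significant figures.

V = 4Q/(πD²) = 4·0.0430/(π·0.222²) = 1.111 m/s
Re = VD/ν = 1.111·0.222/1.29×10^-6 = 1.91×10^5 → turbulent
ε/D = 0.14/222 = 6.31×10^-4
Swamee-Jain: f = 0.01966
h_f = f(L/D)V²/(2g) = 0.01966·(2060/0.222)·1.111²/(2·9.81) = 11.48 m
Δp = ρg·h_f = 1000·9.81·11.48 = 112.6 kPa

Δp ≈ 113 kPa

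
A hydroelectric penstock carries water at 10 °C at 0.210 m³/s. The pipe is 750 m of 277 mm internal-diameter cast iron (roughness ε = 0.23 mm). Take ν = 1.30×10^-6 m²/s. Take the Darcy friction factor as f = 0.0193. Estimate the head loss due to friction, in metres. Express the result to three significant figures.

V = 4Q/(πD²) = 4·0.210/(π·0.277²) = 3.485 m/s
h_f = f(L/D)V²/(2g) = 0.01930·(750/0.277)·3.485²/(2·9.81) = 32.34 m

h_f ≈ 32.3 m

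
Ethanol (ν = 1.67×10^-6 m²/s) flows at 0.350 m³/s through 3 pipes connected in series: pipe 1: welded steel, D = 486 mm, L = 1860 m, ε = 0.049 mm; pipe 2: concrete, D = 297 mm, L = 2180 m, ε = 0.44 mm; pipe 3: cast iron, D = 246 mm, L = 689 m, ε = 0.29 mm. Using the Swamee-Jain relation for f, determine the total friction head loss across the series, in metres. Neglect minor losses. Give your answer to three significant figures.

H ≈ 381 m

Pipe 1: V = 1.887 m/s, Re = 5.49×10^5, ε/D = 1.01×10^-4, f = 0.01433, h_1 = f(L/D)V²/2g = 9.947 m
Pipe 2: V = 5.052 m/s, Re = 8.98×10^5, ε/D = 0.00148, f = 0.02200, h_2 = f(L/D)V²/2g = 210.1 m
Pipe 3: V = 7.364 m/s, Re = 1.08×10^6, ε/D = 0.00118, f = 0.02078, h_3 = f(L/D)V²/2g = 160.8 m
Series → Q common, losses add: H = Σh = 380.9 m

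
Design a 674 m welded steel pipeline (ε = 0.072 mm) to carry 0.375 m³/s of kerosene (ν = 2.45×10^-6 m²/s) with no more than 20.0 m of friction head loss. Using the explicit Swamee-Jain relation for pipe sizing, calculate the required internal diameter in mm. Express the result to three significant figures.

Swamee-Jain (Type III): D = 0.66·[ε^1.25·(LQ²/(gh_f))^4.75 + ν·Q^9.4·(L/(gh_f))^5.2]^0.04
LQ²/(gh_f) = 0.4831; L/(gh_f) = 3.435
Term 1 = ε^1.25·(…)^4.75 = 2.09×10^-7; Term 2 = ν·Q^9.4·(…)^5.2 = 1.49×10^-7
D = 0.66·(2.09×10^-7 + 1.49×10^-7)^0.04 = 0.3645 m = 364 mm
Check: V = 3.59 m/s, Re = 5.35×10^5, f = 0.01540, h_f = 18.7 m ≈ 20.0 m ✓

D ≈ 364 mm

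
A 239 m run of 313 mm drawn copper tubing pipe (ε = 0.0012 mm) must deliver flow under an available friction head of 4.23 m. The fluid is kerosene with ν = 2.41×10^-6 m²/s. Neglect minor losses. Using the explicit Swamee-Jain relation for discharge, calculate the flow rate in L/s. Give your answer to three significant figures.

Q ≈ 214 L/s

Swamee-Jain (Type II): Q = -0.965·√(gD⁵h_f/L)·ln[ε/(3.7D) + √(3.17ν²L/(gD³h_f))]
√(gD⁵h_f/L) = √(9.81·0.313⁵·4.23/239) = 0.02284
ε/(3.7D) = 1.04×10^-6; √(3.17ν²L/(gD³h_f)) = 5.88×10^-5
Q = -0.965·0.02284·ln(5.984×10^-5) = 0.2143 m³/s
Check: V = 2.79 m/s, Re = 3.62×10^5, f = 0.01393, h_f = 4.21 m ≈ 4.23 m ✓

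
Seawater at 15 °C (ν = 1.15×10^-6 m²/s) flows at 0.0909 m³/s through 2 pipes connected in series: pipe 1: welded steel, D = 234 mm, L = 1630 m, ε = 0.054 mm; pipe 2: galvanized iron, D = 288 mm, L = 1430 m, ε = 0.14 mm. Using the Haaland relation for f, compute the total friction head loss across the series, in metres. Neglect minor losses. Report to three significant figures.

Pipe 1: V = 2.114 m/s, Re = 4.30×10^5, ε/D = 2.31×10^-4, f = 0.01576, h_1 = f(L/D)V²/2g = 25.00 m
Pipe 2: V = 1.395 m/s, Re = 3.49×10^5, ε/D = 4.86×10^-4, f = 0.01782, h_2 = f(L/D)V²/2g = 8.781 m
Series → Q common, losses add: H = Σh = 33.78 m

H ≈ 33.8 m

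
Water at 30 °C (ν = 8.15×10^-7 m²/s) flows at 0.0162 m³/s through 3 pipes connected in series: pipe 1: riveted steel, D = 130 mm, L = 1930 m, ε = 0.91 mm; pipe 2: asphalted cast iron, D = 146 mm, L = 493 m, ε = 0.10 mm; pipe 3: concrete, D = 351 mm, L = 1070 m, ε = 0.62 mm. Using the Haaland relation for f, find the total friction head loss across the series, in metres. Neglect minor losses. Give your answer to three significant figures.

Pipe 1: V = 1.221 m/s, Re = 1.95×10^5, ε/D = 0.00700, f = 0.03414, h_1 = f(L/D)V²/2g = 38.48 m
Pipe 2: V = 0.9677 m/s, Re = 1.73×10^5, ε/D = 6.85×10^-4, f = 0.01976, h_2 = f(L/D)V²/2g = 3.185 m
Pipe 3: V = 0.1674 m/s, Re = 7.21×10^4, ε/D = 0.00177, f = 0.02490, h_3 = f(L/D)V²/2g = 0.1084 m
Series → Q common, losses add: H = Σh = 41.78 m

H ≈ 41.8 m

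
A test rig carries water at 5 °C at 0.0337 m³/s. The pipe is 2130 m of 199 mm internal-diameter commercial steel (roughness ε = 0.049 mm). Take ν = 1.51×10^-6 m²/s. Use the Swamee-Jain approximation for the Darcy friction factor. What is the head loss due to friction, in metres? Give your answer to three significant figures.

h_f ≈ 11.7 m

V = 4Q/(πD²) = 4·0.0337/(π·0.199²) = 1.084 m/s
Re = VD/ν = 1.084·0.199/1.51×10^-6 = 1.43×10^5 → turbulent
ε/D = 0.049/199 = 2.46×10^-4
Swamee-Jain: f = 0.01823
h_f = f(L/D)V²/(2g) = 0.01823·(2130/0.199)·1.084²/(2·9.81) = 11.68 m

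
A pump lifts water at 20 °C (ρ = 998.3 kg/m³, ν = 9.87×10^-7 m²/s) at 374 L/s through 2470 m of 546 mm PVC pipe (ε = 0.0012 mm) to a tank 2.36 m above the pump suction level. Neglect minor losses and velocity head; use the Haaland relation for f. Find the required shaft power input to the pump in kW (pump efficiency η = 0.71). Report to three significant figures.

V = 4Q/(πD²) = 1.597 m/s; Re = 8.84×10^5; ε/D = 2.20×10^-6; f = 0.01186
h_f = f(L/D)V²/2g = 6.979 m
Total head H = z + h_f = 2.36 + 6.979 = 9.339 m
P_hyd = ρgQH = 998.3·9.81·0.374·9.339 = 34.21 kW
P_shaft = P_hyd/η = 34.21/0.71 = 48.18 kW

P_shaft ≈ 48.2 kW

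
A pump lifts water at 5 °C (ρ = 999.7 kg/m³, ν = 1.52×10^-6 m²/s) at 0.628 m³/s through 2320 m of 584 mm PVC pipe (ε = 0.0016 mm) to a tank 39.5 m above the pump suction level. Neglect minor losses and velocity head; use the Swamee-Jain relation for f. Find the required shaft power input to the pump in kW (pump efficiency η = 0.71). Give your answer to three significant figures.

P_shaft ≈ 457 kW

V = 4Q/(πD²) = 2.344 m/s; Re = 9.01×10^5; ε/D = 2.74×10^-6; f = 0.01188
h_f = f(L/D)V²/2g = 13.22 m
Total head H = z + h_f = 39.5 + 13.22 = 52.72 m
P_hyd = ρgQH = 999.7·9.81·0.628·52.72 = 324.7 kW
P_shaft = P_hyd/η = 324.7/0.71 = 457.3 kW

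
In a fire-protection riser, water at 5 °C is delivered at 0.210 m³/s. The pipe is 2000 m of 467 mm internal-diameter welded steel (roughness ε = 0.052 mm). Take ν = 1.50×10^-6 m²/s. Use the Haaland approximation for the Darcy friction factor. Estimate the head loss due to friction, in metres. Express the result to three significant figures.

h_f ≈ 4.87 m

V = 4Q/(πD²) = 4·0.210/(π·0.467²) = 1.226 m/s
Re = VD/ν = 1.226·0.467/1.50×10^-6 = 3.82×10^5 → turbulent
ε/D = 0.052/467 = 1.11×10^-4
Haaland: f = 0.01485
h_f = f(L/D)V²/(2g) = 0.01485·(2000/0.467)·1.226²/(2·9.81) = 4.874 m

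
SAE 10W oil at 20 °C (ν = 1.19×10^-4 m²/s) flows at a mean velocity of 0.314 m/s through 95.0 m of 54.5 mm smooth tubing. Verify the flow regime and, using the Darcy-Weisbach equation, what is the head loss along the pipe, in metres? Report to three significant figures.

h_f ≈ 3.90 m

Re = VD/ν = 0.314·0.05450/1.19×10^-4 = 144 → laminar (Re < 2300)
f = 64/Re = 0.4450
h_f = f(L/D)V²/(2g) = 0.4450·(95.0/0.05450)·0.314²/(2·9.81) = 3.898 m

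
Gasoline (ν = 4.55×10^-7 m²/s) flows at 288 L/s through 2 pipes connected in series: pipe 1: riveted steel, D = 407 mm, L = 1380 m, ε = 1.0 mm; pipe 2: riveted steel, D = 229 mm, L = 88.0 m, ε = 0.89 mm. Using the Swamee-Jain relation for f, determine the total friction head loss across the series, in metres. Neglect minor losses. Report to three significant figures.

H ≈ 48.1 m

Pipe 1: V = 2.214 m/s, Re = 1.98×10^6, ε/D = 0.00246, f = 0.02488, h_1 = f(L/D)V²/2g = 21.07 m
Pipe 2: V = 6.992 m/s, Re = 3.52×10^6, ε/D = 0.00389, f = 0.02823, h_2 = f(L/D)V²/2g = 27.04 m
Series → Q common, losses add: H = Σh = 48.11 m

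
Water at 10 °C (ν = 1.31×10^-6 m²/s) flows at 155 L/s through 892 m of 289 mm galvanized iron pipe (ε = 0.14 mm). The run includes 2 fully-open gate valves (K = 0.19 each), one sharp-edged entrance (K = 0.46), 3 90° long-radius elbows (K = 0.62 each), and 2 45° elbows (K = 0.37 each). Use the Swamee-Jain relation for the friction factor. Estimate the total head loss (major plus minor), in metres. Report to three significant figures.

V = 4Q/(πD²) = 2.363 m/s; V²/2g = 0.2846 m
Re = 5.21×10^5, ε/D = 4.84×10^-4 → f = 0.01764 (Swamee-Jain)
Major: h_f = f(L/D)·V²/2g = 0.01764·3087·0.2846 = 15.49 m
Minor: ΣK = 3.44; h_m = ΣK·V²/2g = 0.9789 m
Total H_L = 15.49 + 0.9789 = 16.47 m

H_L ≈ 16.5 m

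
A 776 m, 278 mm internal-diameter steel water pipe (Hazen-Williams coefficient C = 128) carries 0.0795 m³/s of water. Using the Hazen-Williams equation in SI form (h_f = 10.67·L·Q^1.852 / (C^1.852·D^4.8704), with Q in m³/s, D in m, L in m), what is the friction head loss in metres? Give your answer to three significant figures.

h_f = 10.67·776·0.0795^1.852 / (128^1.852·0.278^4.8704) = 4.860 m

h_f ≈ 4.86 m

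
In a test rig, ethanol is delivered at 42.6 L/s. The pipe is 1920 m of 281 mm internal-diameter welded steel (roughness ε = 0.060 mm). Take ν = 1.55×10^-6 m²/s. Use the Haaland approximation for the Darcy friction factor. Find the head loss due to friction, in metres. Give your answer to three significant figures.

h_f ≈ 2.98 m

V = 4Q/(πD²) = 4·0.0426/(π·0.281²) = 0.6869 m/s
Re = VD/ν = 0.6869·0.281/1.55×10^-6 = 1.25×10^5 → turbulent
ε/D = 0.060/281 = 2.14×10^-4
Haaland: f = 0.01815
h_f = f(L/D)V²/(2g) = 0.01815·(1920/0.281)·0.6869²/(2·9.81) = 2.982 m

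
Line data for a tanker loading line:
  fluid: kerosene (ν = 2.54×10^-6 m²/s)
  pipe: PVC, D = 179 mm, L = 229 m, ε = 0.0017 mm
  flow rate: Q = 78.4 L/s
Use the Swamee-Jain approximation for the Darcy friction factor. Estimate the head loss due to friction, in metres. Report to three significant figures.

h_f ≈ 9.71 m

V = 4Q/(πD²) = 4·0.0784/(π·0.179²) = 3.115 m/s
Re = VD/ν = 3.115·0.179/2.54×10^-6 = 2.20×10^5 → turbulent
ε/D = 0.0017/179 = 9.50×10^-6
Swamee-Jain: f = 0.01535
h_f = f(L/D)V²/(2g) = 0.01535·(229/0.179)·3.115²/(2·9.81) = 9.712 m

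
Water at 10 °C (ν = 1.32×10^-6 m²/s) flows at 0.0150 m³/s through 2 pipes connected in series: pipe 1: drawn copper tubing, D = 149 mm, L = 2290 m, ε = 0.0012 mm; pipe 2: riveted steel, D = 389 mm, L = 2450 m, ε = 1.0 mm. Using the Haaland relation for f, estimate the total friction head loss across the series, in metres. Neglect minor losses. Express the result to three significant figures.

Pipe 1: V = 0.8603 m/s, Re = 9.71×10^4, ε/D = 8.05×10^-6, f = 0.01796, h_1 = f(L/D)V²/2g = 10.41 m
Pipe 2: V = 0.1262 m/s, Re = 3.72×10^4, ε/D = 0.00257, f = 0.02829, h_2 = f(L/D)V²/2g = 0.1447 m
Series → Q common, losses add: H = Σh = 10.56 m

H ≈ 10.6 m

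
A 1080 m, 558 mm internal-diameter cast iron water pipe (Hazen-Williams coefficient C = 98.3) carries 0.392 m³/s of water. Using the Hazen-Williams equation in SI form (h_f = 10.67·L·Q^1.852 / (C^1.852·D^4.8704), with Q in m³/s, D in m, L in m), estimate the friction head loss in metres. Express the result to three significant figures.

h_f = 10.67·1080·0.392^1.852 / (98.3^1.852·0.558^4.8704) = 7.114 m

h_f ≈ 7.11 m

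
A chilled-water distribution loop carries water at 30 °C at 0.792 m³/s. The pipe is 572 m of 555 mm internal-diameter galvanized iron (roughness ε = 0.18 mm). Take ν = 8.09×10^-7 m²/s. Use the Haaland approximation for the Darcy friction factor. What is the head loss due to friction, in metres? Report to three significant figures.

h_f ≈ 8.72 m

V = 4Q/(πD²) = 4·0.792/(π·0.555²) = 3.274 m/s
Re = VD/ν = 3.274·0.555/8.09×10^-7 = 2.25×10^6 → turbulent
ε/D = 0.18/555 = 3.24×10^-4
Haaland: f = 0.01550
h_f = f(L/D)V²/(2g) = 0.01550·(572/0.555)·3.274²/(2·9.81) = 8.724 m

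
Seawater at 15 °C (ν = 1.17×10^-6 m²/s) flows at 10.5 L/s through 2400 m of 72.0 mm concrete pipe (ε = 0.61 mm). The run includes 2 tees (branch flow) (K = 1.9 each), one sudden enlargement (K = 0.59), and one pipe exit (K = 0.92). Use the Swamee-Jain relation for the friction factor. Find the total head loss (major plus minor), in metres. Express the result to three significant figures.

V = 4Q/(πD²) = 2.579 m/s; V²/2g = 0.3390 m
Re = 1.59×10^5, ε/D = 0.00847 → f = 0.03647 (Swamee-Jain)
Major: h_f = f(L/D)·V²/2g = 0.03647·33333·0.3390 = 412.1 m
Minor: ΣK = 5.31; h_m = ΣK·V²/2g = 1.800 m
Total H_L = 412.1 + 1.800 = 413.9 m

H_L ≈ 414 m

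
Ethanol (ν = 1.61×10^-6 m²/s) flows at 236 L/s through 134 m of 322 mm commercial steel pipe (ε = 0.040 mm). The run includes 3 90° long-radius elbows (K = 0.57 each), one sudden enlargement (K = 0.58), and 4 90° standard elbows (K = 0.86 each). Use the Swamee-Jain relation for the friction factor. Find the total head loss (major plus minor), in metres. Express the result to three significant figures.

V = 4Q/(πD²) = 2.898 m/s; V²/2g = 0.4281 m
Re = 5.80×10^5, ε/D = 1.24×10^-4 → f = 0.01452 (Swamee-Jain)
Major: h_f = f(L/D)·V²/2g = 0.01452·416.1·0.4281 = 2.587 m
Minor: ΣK = 5.73; h_m = ΣK·V²/2g = 2.453 m
Total H_L = 2.587 + 2.453 = 5.040 m

H_L ≈ 5.04 m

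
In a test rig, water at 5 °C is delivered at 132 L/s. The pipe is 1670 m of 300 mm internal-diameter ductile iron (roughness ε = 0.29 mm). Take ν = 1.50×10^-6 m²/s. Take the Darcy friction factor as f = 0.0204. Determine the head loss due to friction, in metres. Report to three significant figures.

V = 4Q/(πD²) = 4·0.132/(π·0.300²) = 1.867 m/s
h_f = f(L/D)V²/(2g) = 0.02040·(1670/0.300)·1.867²/(2·9.81) = 20.18 m

h_f ≈ 20.2 m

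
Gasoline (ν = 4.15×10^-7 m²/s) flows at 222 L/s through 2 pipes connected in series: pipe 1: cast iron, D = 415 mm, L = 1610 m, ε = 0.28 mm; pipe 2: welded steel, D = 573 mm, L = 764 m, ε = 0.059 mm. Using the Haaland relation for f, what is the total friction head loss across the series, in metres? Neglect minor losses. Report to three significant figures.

Pipe 1: V = 1.641 m/s, Re = 1.64×10^6, ε/D = 6.75×10^-4, f = 0.01814, h_1 = f(L/D)V²/2g = 9.659 m
Pipe 2: V = 0.8609 m/s, Re = 1.19×10^6, ε/D = 1.03×10^-4, f = 0.01320, h_2 = f(L/D)V²/2g = 0.6647 m
Series → Q common, losses add: H = Σh = 10.32 m

H ≈ 10.3 m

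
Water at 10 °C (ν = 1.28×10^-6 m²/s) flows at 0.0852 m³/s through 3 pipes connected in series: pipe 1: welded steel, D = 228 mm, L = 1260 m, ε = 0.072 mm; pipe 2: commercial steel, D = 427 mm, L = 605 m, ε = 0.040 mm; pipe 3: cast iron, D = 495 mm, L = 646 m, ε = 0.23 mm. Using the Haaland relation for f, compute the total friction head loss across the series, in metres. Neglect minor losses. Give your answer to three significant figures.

H ≈ 21.0 m

Pipe 1: V = 2.087 m/s, Re = 3.72×10^5, ε/D = 3.16×10^-4, f = 0.01662, h_1 = f(L/D)V²/2g = 20.38 m
Pipe 2: V = 0.5950 m/s, Re = 1.98×10^5, ε/D = 9.37×10^-5, f = 0.01616, h_2 = f(L/D)V²/2g = 0.4132 m
Pipe 3: V = 0.4427 m/s, Re = 1.71×10^5, ε/D = 4.65×10^-4, f = 0.01872, h_3 = f(L/D)V²/2g = 0.2441 m
Series → Q common, losses add: H = Σh = 21.04 m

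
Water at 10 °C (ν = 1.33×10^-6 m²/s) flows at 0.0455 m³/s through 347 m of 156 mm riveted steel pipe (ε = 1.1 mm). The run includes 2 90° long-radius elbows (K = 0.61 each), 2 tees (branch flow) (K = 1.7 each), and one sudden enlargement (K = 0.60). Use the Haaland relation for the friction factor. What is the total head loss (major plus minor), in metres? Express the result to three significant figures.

V = 4Q/(πD²) = 2.381 m/s; V²/2g = 0.2888 m
Re = 2.79×10^5, ε/D = 0.00705 → f = 0.03411 (Haaland)
Major: h_f = f(L/D)·V²/2g = 0.03411·2224·0.2888 = 21.91 m
Minor: ΣK = 5.22; h_m = ΣK·V²/2g = 1.508 m
Total H_L = 21.91 + 1.508 = 23.42 m

H_L ≈ 23.4 m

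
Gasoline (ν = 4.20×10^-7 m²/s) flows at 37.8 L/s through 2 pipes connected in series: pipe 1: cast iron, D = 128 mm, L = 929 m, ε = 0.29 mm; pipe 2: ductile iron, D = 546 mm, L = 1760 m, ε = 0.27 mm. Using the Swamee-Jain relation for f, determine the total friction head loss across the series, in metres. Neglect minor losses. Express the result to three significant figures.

Pipe 1: V = 2.938 m/s, Re = 8.95×10^5, ε/D = 0.00227, f = 0.02448, h_1 = f(L/D)V²/2g = 78.15 m
Pipe 2: V = 0.1614 m/s, Re = 2.10×10^5, ε/D = 4.95×10^-4, f = 0.01882, h_2 = f(L/D)V²/2g = 0.08060 m
Series → Q common, losses add: H = Σh = 78.23 m

H ≈ 78.2 m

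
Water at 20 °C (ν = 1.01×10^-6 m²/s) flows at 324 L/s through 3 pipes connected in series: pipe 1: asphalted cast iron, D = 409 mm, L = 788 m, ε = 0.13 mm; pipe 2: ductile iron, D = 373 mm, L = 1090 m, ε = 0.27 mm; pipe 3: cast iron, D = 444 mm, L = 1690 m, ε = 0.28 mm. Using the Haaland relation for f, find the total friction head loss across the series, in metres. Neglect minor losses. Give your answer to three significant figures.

Pipe 1: V = 2.466 m/s, Re = 9.99×10^5, ε/D = 3.18×10^-4, f = 0.01576, h_1 = f(L/D)V²/2g = 9.413 m
Pipe 2: V = 2.965 m/s, Re = 1.10×10^6, ε/D = 7.24×10^-4, f = 0.01852, h_2 = f(L/D)V²/2g = 24.25 m
Pipe 3: V = 2.093 m/s, Re = 9.20×10^5, ε/D = 6.31×10^-4, f = 0.01804, h_3 = f(L/D)V²/2g = 15.33 m
Series → Q common, losses add: H = Σh = 49.00 m

H ≈ 49.0 m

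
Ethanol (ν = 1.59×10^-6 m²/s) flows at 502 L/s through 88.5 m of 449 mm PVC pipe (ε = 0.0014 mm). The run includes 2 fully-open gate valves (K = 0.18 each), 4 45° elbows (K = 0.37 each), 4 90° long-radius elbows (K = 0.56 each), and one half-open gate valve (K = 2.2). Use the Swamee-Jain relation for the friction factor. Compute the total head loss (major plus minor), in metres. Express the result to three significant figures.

H_L ≈ 4.42 m

V = 4Q/(πD²) = 3.170 m/s; V²/2g = 0.5123 m
Re = 8.95×10^5, ε/D = 3.12×10^-6 → f = 0.01190 (Swamee-Jain)
Major: h_f = f(L/D)·V²/2g = 0.01190·197.1·0.5123 = 1.202 m
Minor: ΣK = 6.28; h_m = ΣK·V²/2g = 3.217 m
Total H_L = 1.202 + 3.217 = 4.419 m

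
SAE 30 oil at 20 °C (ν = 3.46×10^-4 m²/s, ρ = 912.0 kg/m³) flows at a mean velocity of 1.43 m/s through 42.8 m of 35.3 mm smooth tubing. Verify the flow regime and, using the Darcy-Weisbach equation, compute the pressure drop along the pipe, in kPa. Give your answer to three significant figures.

Re = VD/ν = 1.43·0.03530/3.46×10^-4 = 146 → laminar (Re < 2300)
f = 64/Re = 0.4387
h_f = f(L/D)V²/(2g) = 0.4387·(42.8/0.03530)·1.43²/(2·9.81) = 55.44 m
Δp = ρg·h_f = 912.0·9.81·55.44 = 496.0 kPa

Δp ≈ 496 kPa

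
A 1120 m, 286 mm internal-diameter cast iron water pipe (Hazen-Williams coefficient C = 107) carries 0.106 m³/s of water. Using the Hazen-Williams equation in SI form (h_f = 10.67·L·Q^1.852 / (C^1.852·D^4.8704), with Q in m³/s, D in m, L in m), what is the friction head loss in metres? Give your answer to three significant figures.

h_f ≈ 14.5 m

h_f = 10.67·1120·0.106^1.852 / (107^1.852·0.286^4.8704) = 14.51 m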